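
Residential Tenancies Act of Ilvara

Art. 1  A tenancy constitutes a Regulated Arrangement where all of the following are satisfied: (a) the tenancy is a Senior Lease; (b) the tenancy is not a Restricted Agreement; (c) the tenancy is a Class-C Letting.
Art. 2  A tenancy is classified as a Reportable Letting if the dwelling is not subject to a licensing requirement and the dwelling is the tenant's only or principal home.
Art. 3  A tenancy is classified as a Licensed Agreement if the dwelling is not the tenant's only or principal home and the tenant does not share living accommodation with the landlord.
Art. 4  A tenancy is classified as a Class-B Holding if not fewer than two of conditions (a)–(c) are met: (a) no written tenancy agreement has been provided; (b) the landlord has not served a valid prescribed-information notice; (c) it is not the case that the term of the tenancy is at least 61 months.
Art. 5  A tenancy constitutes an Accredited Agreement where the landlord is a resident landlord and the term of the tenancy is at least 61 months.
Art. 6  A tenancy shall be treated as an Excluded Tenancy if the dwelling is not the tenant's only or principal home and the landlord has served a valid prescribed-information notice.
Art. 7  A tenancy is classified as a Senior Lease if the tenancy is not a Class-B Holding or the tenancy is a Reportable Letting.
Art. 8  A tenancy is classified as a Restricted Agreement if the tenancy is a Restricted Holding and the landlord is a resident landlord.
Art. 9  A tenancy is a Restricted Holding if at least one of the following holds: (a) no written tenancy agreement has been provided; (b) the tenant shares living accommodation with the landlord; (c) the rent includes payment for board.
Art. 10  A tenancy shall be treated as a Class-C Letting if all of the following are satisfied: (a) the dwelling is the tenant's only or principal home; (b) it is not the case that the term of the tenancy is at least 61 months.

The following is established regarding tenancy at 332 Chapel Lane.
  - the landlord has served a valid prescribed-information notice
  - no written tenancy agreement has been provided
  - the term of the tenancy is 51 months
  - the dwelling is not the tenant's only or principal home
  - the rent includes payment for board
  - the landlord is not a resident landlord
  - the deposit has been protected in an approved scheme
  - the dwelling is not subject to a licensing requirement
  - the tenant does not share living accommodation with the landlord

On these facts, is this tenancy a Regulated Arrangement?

Under article 4: no written tenancy agreement has been provided? yes; the landlord has not served a valid prescribed-information notice? no; term of the tenancy: 51 months ≥ 61 months? no, so negated condition yes — 2 of 3 hold (need ≥2) → satisfied.
Under article 2: the dwelling is not subject to a licensing requirement? yes; and the dwelling is the tenant's only or principal home? no. So the tenancy is not a Reportable Letting.
Under article 7: not a Class-B Holding (article 4)? no; or Reportable Letting (article 2)? no. So the tenancy is not a Senior Lease.
Under article 9: no written tenancy agreement has been provided? yes; or the tenant shares living accommodation with the landlord? no; or the rent includes payment for board? yes. So the tenancy is a Restricted Holding.
Under article 8: Restricted Holding (article 9)? yes; and the landlord is a resident landlord? no. So the tenancy is not a Restricted Agreement.
Under article 10: the dwelling is the tenant's only or principal home? no; and term of the tenancy: 51 months ≥ 61 months? no, so negated condition yes. So the tenancy is not a Class-C Letting.
Under article 1: Senior Lease (article 7)? no; and not a Restricted Agreement (article 8)? yes; and Class-C Letting (article 10)? no. So the tenancy is not a Regulated Arrangement.

No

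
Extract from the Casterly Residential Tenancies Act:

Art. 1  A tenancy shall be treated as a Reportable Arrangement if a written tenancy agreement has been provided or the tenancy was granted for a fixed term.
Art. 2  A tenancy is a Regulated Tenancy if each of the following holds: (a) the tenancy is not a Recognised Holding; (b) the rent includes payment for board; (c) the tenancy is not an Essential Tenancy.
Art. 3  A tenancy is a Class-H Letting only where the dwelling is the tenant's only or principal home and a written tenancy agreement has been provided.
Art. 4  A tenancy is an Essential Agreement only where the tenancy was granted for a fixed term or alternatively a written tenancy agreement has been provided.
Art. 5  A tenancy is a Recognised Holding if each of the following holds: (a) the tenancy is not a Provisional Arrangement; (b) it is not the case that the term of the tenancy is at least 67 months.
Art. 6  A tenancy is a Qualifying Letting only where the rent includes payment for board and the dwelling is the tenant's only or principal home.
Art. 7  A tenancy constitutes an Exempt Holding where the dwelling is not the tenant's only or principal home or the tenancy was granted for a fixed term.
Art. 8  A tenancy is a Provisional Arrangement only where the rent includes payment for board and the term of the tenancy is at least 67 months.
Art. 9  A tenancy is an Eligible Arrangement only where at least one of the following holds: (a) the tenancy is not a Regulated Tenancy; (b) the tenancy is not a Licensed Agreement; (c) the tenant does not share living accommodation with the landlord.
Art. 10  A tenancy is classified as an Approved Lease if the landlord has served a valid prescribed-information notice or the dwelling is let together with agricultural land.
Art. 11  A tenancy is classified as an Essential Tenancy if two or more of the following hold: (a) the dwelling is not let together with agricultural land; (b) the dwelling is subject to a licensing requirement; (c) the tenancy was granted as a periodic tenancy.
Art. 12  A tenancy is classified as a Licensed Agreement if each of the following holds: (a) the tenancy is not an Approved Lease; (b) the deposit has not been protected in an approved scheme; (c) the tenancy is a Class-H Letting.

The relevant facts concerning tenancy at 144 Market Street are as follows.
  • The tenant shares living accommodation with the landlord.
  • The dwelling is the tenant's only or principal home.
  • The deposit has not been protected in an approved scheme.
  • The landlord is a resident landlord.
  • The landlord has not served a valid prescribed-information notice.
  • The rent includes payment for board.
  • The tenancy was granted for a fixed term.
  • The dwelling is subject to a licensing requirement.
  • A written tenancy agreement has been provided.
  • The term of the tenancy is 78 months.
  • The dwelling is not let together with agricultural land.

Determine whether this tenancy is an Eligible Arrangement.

article 8 — Provisional Arrangement: [the rent includes payment for board? yes] AND [term of the tenancy: 78 months ≥ 67 months? yes] → satisfied.
article 5 — Recognised Holding: [not a Provisional Arrangement (article 8)? no] AND [term of the tenancy: 78 months ≥ 67 months? yes, so negated condition no] → not satisfied.
article 11 — Essential Tenancy: the dwelling is not let together with agricultural land? yes; the dwelling is subject to a licensing requirement? yes; the tenancy was granted as a periodic tenancy? no — 2 of 3 hold (need ≥2) → satisfied.
article 2 — Regulated Tenancy: [not a Recognised Holding (article 5)? yes] AND [the rent includes payment for board? yes] AND [not an Essential Tenancy (article 11)? no] → not satisfied.
article 10 — Approved Lease: [the landlord has served a valid prescribed-information notice? no] OR [the dwelling is let together with agricultural land? no] → not satisfied.
article 3 — Class-H Letting: [the dwelling is the tenant's only or principal home? yes] AND [a written tenancy agreement has been provided? yes] → satisfied.
article 12 — Licensed Agreement: [not an Approved Lease (article 10)? yes] AND [the deposit has not been protected in an approved scheme? yes] AND [Class-H Letting (article 3)? yes] → satisfied.
article 9 — Eligible Arrangement: [not a Regulated Tenancy (article 2)? yes] OR [not a Licensed Agreement (article 12)? no] OR [the tenant does not share living accommodation with the landlord? no] → satisfied.

Yes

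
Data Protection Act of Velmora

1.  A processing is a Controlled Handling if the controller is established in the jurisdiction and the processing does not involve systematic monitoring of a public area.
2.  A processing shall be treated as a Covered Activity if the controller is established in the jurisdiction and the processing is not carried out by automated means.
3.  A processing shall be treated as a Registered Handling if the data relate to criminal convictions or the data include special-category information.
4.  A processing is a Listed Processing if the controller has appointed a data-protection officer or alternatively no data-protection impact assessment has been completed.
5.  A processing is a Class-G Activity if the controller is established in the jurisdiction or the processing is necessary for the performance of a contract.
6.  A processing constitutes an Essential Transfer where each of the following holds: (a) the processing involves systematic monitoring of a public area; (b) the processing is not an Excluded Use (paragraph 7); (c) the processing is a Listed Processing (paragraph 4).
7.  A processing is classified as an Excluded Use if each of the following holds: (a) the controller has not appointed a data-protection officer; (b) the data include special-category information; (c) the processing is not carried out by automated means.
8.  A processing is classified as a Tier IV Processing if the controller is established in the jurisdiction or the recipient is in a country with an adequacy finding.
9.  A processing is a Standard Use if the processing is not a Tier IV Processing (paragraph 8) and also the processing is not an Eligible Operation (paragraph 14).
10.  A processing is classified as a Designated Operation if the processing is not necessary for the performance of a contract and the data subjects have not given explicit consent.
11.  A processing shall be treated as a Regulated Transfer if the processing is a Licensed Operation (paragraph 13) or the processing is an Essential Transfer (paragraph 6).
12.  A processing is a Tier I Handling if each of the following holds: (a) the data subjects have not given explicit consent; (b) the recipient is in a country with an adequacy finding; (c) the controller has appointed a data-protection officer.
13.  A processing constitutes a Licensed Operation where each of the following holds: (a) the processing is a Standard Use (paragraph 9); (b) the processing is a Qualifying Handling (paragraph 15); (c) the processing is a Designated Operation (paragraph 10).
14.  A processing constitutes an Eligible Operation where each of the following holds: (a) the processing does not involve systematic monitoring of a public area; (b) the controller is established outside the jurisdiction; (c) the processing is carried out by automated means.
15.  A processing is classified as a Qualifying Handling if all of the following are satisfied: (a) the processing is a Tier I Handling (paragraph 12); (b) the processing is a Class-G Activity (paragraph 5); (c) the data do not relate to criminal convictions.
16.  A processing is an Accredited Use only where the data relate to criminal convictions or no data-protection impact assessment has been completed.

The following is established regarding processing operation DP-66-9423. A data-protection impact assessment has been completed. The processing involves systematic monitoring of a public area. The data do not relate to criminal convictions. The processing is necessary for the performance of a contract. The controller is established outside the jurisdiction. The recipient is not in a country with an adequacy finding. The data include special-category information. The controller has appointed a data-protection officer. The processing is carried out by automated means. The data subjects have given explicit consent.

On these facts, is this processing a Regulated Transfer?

Yes

paragraph 8 — Tier IV Processing: [the controller is established in the jurisdiction? no] OR [the recipient is in a country with an adequacy finding? no] → not satisfied.
paragraph 14 — Eligible Operation: [the processing does not involve systematic monitoring of a public area? no] AND [the controller is established outside the jurisdiction? yes] AND [the processing is carried out by automated means? yes] → not satisfied.
paragraph 9 — Standard Use: [not a Tier IV Processing (paragraph 8)? yes] AND [not an Eligible Operation (paragraph 14)? yes] → satisfied.
paragraph 12 — Tier I Handling: [the data subjects have not given explicit consent? no] AND [the recipient is in a country with an adequacy finding? no] AND [the controller has appointed a data-protection officer? yes] → not satisfied.
paragraph 5 — Class-G Activity: [the controller is established in the jurisdiction? no] OR [the processing is necessary for the performance of a contract? yes] → satisfied.
paragraph 15 — Qualifying Handling: [Tier I Handling (paragraph 12)? no] AND [Class-G Activity (paragraph 5)? yes] AND [the data do not relate to criminal convictions? yes] → not satisfied.
paragraph 10 — Designated Operation: [the processing is not necessary for the performance of a contract? no] AND [the data subjects have not given explicit consent? no] → not satisfied.
paragraph 13 — Licensed Operation: [Standard Use (paragraph 9)? yes] AND [Qualifying Handling (paragraph 15)? no] AND [Designated Operation (paragraph 10)? no] → not satisfied.
paragraph 7 — Excluded Use: [the controller has not appointed a data-protection officer? no] AND [the data include special-category information? yes] AND [the processing is not carried out by automated means? no] → not satisfied.
paragraph 4 — Listed Processing: [the controller has appointed a data-protection officer? yes] OR [no data-protection impact assessment has been completed? no] → satisfied.
paragraph 6 — Essential Transfer: [the processing involves systematic monitoring of a public area? yes] AND [not an Excluded Use (paragraph 7)? yes] AND [Listed Processing (paragraph 4)? yes] → satisfied.
paragraph 11 — Regulated Transfer: [Licensed Operation (paragraph 13)? no] OR [Essential Transfer (paragraph 6)? yes] → satisfied.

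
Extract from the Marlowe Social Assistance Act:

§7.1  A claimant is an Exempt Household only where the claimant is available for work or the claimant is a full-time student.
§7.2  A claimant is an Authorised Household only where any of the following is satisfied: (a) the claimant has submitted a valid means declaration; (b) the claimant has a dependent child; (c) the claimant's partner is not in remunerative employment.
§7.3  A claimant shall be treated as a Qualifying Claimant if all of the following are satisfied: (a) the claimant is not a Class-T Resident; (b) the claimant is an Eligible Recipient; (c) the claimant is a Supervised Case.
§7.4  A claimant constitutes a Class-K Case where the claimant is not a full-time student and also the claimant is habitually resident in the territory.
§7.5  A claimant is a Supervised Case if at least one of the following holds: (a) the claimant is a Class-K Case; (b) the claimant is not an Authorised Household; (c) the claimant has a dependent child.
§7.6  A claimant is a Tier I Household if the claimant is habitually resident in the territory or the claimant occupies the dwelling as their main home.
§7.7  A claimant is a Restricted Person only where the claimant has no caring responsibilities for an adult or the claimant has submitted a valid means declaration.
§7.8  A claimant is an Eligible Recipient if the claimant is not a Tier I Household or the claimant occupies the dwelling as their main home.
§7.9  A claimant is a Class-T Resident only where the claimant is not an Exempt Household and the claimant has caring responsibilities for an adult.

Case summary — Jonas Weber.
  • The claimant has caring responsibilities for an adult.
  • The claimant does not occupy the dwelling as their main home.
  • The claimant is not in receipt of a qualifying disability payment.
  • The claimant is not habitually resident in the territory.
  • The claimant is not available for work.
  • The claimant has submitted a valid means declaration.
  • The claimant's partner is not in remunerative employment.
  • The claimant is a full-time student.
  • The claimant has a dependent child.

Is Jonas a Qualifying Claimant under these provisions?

Yes

Under §7.1: the claimant is available for work? no; or the claimant is a full-time student? yes. So the claimant is an Exempt Household.
Under §7.9: not an Exempt Household (§7.1)? no; and the claimant has caring responsibilities for an adult? yes. So the claimant is not a Class-T Resident.
Under §7.6: the claimant is habitually resident in the territory? no; or the claimant occupies the dwelling as their main home? no. So the claimant is not a Tier I Household.
Under §7.8: not a Tier I Household (§7.6)? yes; or the claimant occupies the dwelling as their main home? no. So the claimant is an Eligible Recipient.
Under §7.4: the claimant is not a full-time student? no; and the claimant is habitually resident in the territory? no. So the claimant is not a Class-K Case.
Under §7.2: the claimant has submitted a valid means declaration? yes; or the claimant has a dependent child? yes; or the claimant's partner is not in remunerative employment? yes. So the claimant is an Authorised Household.
Under §7.5: Class-K Case (§7.4)? no; or not an Authorised Household (§7.2)? no; or the claimant has a dependent child? yes. So the claimant is a Supervised Case.
Under §7.3: not a Class-T Resident (§7.9)? yes; and Eligible Recipient (§7.8)? yes; and Supervised Case (§7.5)? yes. So the claimant is a Qualifying Claimant.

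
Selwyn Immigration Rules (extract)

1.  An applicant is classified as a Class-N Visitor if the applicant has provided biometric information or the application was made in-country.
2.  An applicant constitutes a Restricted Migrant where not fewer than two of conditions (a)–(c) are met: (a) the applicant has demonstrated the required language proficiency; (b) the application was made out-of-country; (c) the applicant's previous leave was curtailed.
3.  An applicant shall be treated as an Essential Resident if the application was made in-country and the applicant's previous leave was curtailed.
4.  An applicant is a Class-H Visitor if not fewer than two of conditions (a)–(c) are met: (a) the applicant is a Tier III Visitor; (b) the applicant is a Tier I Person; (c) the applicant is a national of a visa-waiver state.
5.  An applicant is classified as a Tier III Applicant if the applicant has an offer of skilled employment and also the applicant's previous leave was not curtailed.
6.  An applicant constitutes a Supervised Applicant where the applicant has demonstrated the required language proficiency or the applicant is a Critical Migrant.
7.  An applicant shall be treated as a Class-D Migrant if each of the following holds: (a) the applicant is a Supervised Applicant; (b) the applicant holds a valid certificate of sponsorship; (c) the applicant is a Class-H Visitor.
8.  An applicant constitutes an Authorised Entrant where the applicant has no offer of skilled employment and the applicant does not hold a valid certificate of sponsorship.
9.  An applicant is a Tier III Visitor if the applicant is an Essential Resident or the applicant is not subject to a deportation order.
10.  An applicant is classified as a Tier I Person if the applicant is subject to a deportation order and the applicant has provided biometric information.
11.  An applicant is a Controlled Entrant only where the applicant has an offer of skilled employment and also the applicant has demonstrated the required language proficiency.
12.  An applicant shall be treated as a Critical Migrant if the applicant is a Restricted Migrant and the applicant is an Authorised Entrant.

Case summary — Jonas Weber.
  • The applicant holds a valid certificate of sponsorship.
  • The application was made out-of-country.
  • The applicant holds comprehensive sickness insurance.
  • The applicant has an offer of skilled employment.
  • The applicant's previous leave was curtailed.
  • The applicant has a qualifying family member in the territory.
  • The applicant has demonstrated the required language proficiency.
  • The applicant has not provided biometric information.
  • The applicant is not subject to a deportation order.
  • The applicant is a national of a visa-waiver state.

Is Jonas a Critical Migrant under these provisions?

No

Under paragraph 2: the applicant has demonstrated the required language proficiency? yes; the application was made out-of-country? yes; the applicant's previous leave was curtailed? yes — 3 of 3 hold (need ≥2) → satisfied.
Under paragraph 8: the applicant has no offer of skilled employment? no; and the applicant does not hold a valid certificate of sponsorship? no. So the applicant is not an Authorised Entrant.
Under paragraph 12: Restricted Migrant (paragraph 2)? yes; and Authorised Entrant (paragraph 8)? no. So the applicant is not a Critical Migrant.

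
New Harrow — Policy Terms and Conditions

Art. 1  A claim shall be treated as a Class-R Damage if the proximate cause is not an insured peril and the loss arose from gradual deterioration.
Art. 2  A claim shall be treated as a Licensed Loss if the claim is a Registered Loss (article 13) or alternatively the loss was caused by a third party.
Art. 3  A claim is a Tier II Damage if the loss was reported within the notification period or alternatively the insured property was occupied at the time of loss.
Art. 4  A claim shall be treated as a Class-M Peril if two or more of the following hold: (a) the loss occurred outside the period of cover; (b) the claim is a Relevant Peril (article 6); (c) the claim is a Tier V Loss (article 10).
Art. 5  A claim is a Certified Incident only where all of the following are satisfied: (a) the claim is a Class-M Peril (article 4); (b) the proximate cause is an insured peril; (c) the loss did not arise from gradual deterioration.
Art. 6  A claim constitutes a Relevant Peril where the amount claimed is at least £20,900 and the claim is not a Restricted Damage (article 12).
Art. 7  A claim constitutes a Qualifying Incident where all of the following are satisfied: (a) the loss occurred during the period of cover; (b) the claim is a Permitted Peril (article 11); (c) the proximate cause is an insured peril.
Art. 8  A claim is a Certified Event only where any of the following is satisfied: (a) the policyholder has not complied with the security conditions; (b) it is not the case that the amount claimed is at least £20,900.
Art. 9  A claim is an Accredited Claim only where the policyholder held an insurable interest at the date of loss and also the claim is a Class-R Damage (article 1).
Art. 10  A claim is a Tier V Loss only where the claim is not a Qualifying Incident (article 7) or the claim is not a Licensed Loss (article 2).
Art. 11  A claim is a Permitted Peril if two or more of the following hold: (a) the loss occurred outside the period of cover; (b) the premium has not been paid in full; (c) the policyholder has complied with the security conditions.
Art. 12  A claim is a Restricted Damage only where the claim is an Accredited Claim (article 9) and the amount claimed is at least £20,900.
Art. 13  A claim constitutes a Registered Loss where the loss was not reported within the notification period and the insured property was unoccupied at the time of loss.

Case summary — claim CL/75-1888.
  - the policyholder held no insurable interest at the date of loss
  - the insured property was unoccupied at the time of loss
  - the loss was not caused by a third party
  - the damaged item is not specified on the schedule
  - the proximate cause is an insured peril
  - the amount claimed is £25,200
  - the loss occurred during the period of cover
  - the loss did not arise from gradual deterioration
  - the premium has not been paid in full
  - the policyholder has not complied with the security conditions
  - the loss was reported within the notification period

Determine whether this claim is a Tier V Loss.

Yes

article 11 — Permitted Peril: the loss occurred outside the period of cover? no; the premium has not been paid in full? yes; the policyholder has complied with the security conditions? no — 1 of 3 hold (need ≥2) → not satisfied.
article 7 — Qualifying Incident: [the loss occurred during the period of cover? yes] AND [Permitted Peril (article 11)? no] AND [the proximate cause is an insured peril? yes] → not satisfied.
article 13 — Registered Loss: [the loss was not reported within the notification period? no] AND [the insured property was unoccupied at the time of loss? yes] → not satisfied.
article 2 — Licensed Loss: [Registered Loss (article 13)? no] OR [the loss was caused by a third party? no] → not satisfied.
article 10 — Tier V Loss: [not a Qualifying Incident (article 7)? yes] OR [not a Licensed Loss (article 2)? yes] → satisfied.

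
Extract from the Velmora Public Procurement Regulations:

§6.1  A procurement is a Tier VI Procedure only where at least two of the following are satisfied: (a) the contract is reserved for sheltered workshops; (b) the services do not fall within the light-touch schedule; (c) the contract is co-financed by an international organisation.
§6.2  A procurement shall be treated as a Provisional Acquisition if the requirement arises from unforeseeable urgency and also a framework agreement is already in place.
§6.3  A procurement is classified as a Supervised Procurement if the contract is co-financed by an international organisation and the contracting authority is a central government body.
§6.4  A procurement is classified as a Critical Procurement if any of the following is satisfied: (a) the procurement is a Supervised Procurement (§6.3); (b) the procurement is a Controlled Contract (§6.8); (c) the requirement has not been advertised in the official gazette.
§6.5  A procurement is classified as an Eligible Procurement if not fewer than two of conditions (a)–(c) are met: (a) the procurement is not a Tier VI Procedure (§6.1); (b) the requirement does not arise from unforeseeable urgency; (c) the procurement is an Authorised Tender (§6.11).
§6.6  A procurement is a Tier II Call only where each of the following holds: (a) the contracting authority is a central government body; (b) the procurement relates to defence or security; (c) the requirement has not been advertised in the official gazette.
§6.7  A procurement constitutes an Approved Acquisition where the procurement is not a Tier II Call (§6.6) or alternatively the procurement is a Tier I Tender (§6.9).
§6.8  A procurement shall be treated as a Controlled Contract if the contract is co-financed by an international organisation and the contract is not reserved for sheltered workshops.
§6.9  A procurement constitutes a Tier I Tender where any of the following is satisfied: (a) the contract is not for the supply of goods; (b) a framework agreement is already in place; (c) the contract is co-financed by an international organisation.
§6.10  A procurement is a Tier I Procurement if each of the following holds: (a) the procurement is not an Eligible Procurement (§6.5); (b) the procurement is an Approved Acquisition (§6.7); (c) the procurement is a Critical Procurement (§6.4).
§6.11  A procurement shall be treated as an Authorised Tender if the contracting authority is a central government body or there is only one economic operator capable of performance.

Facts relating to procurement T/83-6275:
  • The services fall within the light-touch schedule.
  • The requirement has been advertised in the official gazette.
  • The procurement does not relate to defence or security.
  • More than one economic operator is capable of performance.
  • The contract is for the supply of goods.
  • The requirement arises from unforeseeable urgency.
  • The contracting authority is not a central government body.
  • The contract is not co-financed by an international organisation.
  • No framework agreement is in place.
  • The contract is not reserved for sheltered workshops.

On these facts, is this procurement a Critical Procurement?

No

§6.3 — Supervised Procurement: [the contract is co-financed by an international organisation? no] AND [the contracting authority is a central government body? no] → not satisfied.
§6.8 — Controlled Contract: [the contract is co-financed by an international organisation? no] AND [the contract is not reserved for sheltered workshops? yes] → not satisfied.
§6.4 — Critical Procurement: [Supervised Procurement (§6.3)? no] OR [Controlled Contract (§6.8)? no] OR [the requirement has not been advertised in the official gazette? no] → not satisfied.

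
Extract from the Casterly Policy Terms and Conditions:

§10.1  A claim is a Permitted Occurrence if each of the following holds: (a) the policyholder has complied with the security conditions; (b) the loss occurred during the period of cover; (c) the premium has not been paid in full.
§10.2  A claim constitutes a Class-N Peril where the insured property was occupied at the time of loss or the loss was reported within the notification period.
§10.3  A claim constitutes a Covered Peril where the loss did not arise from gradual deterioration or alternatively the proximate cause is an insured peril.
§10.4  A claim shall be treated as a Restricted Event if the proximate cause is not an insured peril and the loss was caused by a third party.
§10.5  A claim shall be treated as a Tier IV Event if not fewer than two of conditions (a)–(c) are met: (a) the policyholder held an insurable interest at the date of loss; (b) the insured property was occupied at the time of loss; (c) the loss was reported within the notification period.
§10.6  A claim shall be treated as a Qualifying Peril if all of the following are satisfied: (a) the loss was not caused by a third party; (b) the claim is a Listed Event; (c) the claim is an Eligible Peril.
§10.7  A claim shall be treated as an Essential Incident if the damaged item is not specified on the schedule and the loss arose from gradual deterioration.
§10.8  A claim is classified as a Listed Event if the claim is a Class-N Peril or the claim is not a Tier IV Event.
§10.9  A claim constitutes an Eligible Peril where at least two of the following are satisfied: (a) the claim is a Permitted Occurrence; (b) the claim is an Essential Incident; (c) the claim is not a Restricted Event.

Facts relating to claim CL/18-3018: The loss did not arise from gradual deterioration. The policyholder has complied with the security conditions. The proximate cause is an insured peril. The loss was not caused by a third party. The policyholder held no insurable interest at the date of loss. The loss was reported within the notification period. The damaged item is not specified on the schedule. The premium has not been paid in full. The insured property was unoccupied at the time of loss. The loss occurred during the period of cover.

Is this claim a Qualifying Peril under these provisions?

Yes

§10.2 — Class-N Peril: [the insured property was occupied at the time of loss? no] OR [the loss was reported within the notification period? yes] → satisfied.
§10.5 — Tier IV Event: the policyholder held an insurable interest at the date of loss? no; the insured property was occupied at the time of loss? no; the loss was reported within the notification period? yes — 1 of 3 hold (need ≥2) → not satisfied.
§10.8 — Listed Event: [Class-N Peril (§10.2)? yes] OR [not a Tier IV Event (§10.5)? yes] → satisfied.
§10.1 — Permitted Occurrence: [the policyholder has complied with the security conditions? yes] AND [the loss occurred during the period of cover? yes] AND [the premium has not been paid in full? yes] → satisfied.
§10.7 — Essential Incident: [the damaged item is not specified on the schedule? yes] AND [the loss arose from gradual deterioration? no] → not satisfied.
§10.4 — Restricted Event: [the proximate cause is not an insured peril? no] AND [the loss was caused by a third party? no] → not satisfied.
§10.9 — Eligible Peril: Permitted Occurrence (§10.1)? yes; Essential Incident (§10.7)? no; not a Restricted Event (§10.4)? yes — 2 of 3 hold (need ≥2) → satisfied.
§10.6 — Qualifying Peril: [the loss was not caused by a third party? yes] AND [Listed Event (§10.8)? yes] AND [Eligible Peril (§10.9)? yes] → satisfied.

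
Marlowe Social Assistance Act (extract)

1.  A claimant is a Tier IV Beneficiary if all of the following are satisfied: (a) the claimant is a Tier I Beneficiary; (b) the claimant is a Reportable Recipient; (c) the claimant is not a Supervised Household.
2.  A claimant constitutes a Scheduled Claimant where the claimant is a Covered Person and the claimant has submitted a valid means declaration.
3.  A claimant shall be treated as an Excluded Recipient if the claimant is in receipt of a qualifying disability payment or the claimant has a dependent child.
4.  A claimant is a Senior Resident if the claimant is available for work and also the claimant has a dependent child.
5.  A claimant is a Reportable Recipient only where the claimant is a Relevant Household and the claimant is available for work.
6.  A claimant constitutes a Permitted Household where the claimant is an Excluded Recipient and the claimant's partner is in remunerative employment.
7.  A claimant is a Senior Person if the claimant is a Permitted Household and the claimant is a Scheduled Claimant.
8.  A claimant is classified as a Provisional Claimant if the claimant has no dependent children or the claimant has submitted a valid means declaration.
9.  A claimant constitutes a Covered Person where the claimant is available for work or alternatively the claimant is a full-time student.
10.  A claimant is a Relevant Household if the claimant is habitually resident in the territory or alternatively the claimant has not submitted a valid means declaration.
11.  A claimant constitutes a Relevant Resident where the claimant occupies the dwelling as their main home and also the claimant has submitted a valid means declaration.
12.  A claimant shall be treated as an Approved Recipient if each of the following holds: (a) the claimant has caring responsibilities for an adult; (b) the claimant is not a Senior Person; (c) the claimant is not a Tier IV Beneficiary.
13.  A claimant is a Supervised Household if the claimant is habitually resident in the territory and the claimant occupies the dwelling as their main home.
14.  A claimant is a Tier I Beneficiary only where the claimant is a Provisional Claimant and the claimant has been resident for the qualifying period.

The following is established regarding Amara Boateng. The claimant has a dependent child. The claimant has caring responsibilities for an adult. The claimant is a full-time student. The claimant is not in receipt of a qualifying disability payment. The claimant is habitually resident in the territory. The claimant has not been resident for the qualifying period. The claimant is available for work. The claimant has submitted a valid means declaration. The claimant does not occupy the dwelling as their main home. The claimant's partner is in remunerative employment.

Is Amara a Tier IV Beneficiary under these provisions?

No

paragraph 8 — Provisional Claimant: [the claimant has no dependent children? no] OR [the claimant has submitted a valid means declaration? yes] → satisfied.
paragraph 14 — Tier I Beneficiary: [Provisional Claimant (paragraph 8)? yes] AND [the claimant has been resident for the qualifying period? no] → not satisfied.
paragraph 10 — Relevant Household: [the claimant is habitually resident in the territory? yes] OR [the claimant has not submitted a valid means declaration? no] → satisfied.
paragraph 5 — Reportable Recipient: [Relevant Household (paragraph 10)? yes] AND [the claimant is available for work? yes] → satisfied.
paragraph 13 — Supervised Household: [the claimant is habitually resident in the territory? yes] AND [the claimant occupies the dwelling as their main home? no] → not satisfied.
paragraph 1 — Tier IV Beneficiary: [Tier I Beneficiary (paragraph 14)? no] AND [Reportable Recipient (paragraph 5)? yes] AND [not a Supervised Household (paragraph 13)? yes] → not satisfied.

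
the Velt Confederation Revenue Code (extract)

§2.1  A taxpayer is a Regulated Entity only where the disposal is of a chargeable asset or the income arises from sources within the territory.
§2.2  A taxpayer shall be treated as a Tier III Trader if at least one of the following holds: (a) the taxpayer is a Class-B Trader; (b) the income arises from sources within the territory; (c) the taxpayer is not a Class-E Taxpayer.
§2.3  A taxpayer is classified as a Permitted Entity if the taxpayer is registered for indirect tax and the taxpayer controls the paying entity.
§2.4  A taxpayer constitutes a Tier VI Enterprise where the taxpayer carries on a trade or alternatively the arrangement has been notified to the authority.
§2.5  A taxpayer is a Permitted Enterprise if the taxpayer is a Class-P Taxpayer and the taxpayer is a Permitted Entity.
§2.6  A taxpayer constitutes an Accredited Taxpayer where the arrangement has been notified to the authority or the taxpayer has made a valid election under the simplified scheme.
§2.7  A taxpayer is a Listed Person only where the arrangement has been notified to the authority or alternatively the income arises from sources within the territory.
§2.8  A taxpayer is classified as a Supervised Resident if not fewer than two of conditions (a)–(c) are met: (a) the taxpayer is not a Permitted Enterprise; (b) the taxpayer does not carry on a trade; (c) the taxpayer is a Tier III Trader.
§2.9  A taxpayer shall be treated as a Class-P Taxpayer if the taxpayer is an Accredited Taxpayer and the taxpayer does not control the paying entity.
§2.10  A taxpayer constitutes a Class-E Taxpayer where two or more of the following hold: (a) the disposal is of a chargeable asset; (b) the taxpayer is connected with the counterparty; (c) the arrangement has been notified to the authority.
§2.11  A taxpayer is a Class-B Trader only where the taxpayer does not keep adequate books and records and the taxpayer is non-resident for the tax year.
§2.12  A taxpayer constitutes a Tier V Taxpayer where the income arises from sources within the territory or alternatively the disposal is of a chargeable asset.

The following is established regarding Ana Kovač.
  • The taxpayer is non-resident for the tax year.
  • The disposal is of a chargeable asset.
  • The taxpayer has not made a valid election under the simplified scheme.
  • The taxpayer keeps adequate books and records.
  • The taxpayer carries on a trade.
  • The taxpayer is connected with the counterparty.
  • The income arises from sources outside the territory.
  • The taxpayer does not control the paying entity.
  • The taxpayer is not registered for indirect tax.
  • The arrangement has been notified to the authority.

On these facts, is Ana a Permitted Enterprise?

No

Under §2.6: the arrangement has been notified to the authority? yes; or the taxpayer has made a valid election under the simplified scheme? no. So the taxpayer is an Accredited Taxpayer.
Under §2.9: Accredited Taxpayer (§2.6)? yes; and the taxpayer does not control the paying entity? yes. So the taxpayer is a Class-P Taxpayer.
Under §2.3: the taxpayer is registered for indirect tax? no; and the taxpayer controls the paying entity? no. So the taxpayer is not a Permitted Entity.
Under §2.5: Class-P Taxpayer (§2.9)? yes; and Permitted Entity (§2.3)? no. So the taxpayer is not a Permitted Enterprise.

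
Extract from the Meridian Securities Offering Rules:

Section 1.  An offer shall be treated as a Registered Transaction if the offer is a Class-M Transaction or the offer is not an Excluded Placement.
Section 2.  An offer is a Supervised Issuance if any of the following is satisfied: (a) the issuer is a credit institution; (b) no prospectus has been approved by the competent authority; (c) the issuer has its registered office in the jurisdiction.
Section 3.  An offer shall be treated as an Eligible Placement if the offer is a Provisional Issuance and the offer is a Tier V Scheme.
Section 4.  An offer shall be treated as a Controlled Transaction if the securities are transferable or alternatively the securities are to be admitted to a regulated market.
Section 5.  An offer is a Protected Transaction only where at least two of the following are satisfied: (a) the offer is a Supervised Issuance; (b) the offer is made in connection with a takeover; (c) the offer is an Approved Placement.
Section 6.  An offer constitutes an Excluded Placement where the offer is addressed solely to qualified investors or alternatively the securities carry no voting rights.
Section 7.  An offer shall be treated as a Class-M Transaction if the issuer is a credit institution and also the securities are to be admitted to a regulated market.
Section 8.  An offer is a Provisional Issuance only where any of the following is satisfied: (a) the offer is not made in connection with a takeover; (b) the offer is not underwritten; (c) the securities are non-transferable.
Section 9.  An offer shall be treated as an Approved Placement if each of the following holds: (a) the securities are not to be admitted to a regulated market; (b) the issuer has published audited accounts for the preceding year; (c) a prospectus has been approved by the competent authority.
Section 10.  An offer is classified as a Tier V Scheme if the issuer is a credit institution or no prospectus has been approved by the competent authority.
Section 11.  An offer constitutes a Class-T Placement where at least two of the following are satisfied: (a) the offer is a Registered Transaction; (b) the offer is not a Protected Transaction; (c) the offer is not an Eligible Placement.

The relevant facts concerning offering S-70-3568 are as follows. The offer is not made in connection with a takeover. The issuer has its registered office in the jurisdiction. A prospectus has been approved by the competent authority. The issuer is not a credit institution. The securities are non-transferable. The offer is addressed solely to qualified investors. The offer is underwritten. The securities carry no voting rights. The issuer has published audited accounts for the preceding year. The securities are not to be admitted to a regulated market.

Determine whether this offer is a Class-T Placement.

No

section 7 — Class-M Transaction: [the issuer is a credit institution? no] AND [the securities are to be admitted to a regulated market? no] → not satisfied.
section 6 — Excluded Placement: [the offer is addressed solely to qualified investors? yes] OR [the securities carry no voting rights? yes] → satisfied.
section 1 — Registered Transaction: [Class-M Transaction (section 7)? no] OR [not an Excluded Placement (section 6)? no] → not satisfied.
section 2 — Supervised Issuance: [the issuer is a credit institution? no] OR [no prospectus has been approved by the competent authority? no] OR [the issuer has its registered office in the jurisdiction? yes] → satisfied.
section 9 — Approved Placement: [the securities are not to be admitted to a regulated market? yes] AND [the issuer has published audited accounts for the preceding year? yes] AND [a prospectus has been approved by the competent authority? yes] → satisfied.
section 5 — Protected Transaction: Supervised Issuance (section 2)? yes; the offer is made in connection with a takeover? no; Approved Placement (section 9)? yes — 2 of 3 hold (need ≥2) → satisfied.
section 8 — Provisional Issuance: [the offer is not made in connection with a takeover? yes] OR [the offer is not underwritten? no] OR [the securities are non-transferable? yes] → satisfied.
section 10 — Tier V Scheme: [the issuer is a credit institution? no] OR [no prospectus has been approved by the competent authority? no] → not satisfied.
section 3 — Eligible Placement: [Provisional Issuance (section 8)? yes] AND [Tier V Scheme (section 10)? no] → not satisfied.
section 11 — Class-T Placement: Registered Transaction (section 1)? no; not a Protected Transaction (section 5)? no; not an Eligible Placement (section 3)? yes — 1 of 3 hold (need ≥2) → not satisfied.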